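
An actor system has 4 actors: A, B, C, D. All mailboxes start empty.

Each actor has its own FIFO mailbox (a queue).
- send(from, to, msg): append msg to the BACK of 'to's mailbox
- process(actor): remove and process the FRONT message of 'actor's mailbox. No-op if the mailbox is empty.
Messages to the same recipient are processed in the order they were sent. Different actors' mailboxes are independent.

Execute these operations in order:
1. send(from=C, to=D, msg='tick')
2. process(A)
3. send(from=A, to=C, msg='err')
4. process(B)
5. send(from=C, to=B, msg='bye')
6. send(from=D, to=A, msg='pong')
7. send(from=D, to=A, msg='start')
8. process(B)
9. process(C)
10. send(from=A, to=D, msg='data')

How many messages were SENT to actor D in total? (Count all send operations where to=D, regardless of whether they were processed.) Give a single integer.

After 1 (send(from=C, to=D, msg='tick')): A:[] B:[] C:[] D:[tick]
After 2 (process(A)): A:[] B:[] C:[] D:[tick]
After 3 (send(from=A, to=C, msg='err')): A:[] B:[] C:[err] D:[tick]
After 4 (process(B)): A:[] B:[] C:[err] D:[tick]
After 5 (send(from=C, to=B, msg='bye')): A:[] B:[bye] C:[err] D:[tick]
After 6 (send(from=D, to=A, msg='pong')): A:[pong] B:[bye] C:[err] D:[tick]
After 7 (send(from=D, to=A, msg='start')): A:[pong,start] B:[bye] C:[err] D:[tick]
After 8 (process(B)): A:[pong,start] B:[] C:[err] D:[tick]
After 9 (process(C)): A:[pong,start] B:[] C:[] D:[tick]
After 10 (send(from=A, to=D, msg='data')): A:[pong,start] B:[] C:[] D:[tick,data]

Answer: 2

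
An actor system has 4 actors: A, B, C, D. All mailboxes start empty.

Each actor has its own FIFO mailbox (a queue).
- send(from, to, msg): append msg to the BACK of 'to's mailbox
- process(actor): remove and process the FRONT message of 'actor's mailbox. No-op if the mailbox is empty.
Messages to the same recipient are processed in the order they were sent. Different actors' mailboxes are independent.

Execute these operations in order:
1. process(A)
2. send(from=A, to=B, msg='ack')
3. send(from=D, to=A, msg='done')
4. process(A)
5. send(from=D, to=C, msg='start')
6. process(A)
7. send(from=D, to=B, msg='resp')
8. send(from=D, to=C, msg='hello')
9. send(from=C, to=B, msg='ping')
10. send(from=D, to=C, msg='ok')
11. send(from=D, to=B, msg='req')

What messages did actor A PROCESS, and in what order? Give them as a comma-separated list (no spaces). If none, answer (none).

After 1 (process(A)): A:[] B:[] C:[] D:[]
After 2 (send(from=A, to=B, msg='ack')): A:[] B:[ack] C:[] D:[]
After 3 (send(from=D, to=A, msg='done')): A:[done] B:[ack] C:[] D:[]
After 4 (process(A)): A:[] B:[ack] C:[] D:[]
After 5 (send(from=D, to=C, msg='start')): A:[] B:[ack] C:[start] D:[]
After 6 (process(A)): A:[] B:[ack] C:[start] D:[]
After 7 (send(from=D, to=B, msg='resp')): A:[] B:[ack,resp] C:[start] D:[]
After 8 (send(from=D, to=C, msg='hello')): A:[] B:[ack,resp] C:[start,hello] D:[]
After 9 (send(from=C, to=B, msg='ping')): A:[] B:[ack,resp,ping] C:[start,hello] D:[]
After 10 (send(from=D, to=C, msg='ok')): A:[] B:[ack,resp,ping] C:[start,hello,ok] D:[]
After 11 (send(from=D, to=B, msg='req')): A:[] B:[ack,resp,ping,req] C:[start,hello,ok] D:[]

Answer: done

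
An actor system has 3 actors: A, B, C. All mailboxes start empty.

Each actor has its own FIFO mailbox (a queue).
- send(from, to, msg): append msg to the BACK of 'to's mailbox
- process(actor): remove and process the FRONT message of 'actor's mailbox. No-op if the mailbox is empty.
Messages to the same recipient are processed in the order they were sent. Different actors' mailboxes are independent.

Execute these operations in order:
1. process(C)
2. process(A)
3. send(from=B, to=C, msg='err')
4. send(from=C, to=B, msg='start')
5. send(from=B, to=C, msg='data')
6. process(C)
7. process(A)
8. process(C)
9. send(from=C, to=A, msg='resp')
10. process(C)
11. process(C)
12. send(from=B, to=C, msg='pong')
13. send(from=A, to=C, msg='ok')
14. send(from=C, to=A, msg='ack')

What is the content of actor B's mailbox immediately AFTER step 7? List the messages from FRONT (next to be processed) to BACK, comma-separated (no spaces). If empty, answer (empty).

After 1 (process(C)): A:[] B:[] C:[]
After 2 (process(A)): A:[] B:[] C:[]
After 3 (send(from=B, to=C, msg='err')): A:[] B:[] C:[err]
After 4 (send(from=C, to=B, msg='start')): A:[] B:[start] C:[err]
After 5 (send(from=B, to=C, msg='data')): A:[] B:[start] C:[err,data]
After 6 (process(C)): A:[] B:[start] C:[data]
After 7 (process(A)): A:[] B:[start] C:[data]

start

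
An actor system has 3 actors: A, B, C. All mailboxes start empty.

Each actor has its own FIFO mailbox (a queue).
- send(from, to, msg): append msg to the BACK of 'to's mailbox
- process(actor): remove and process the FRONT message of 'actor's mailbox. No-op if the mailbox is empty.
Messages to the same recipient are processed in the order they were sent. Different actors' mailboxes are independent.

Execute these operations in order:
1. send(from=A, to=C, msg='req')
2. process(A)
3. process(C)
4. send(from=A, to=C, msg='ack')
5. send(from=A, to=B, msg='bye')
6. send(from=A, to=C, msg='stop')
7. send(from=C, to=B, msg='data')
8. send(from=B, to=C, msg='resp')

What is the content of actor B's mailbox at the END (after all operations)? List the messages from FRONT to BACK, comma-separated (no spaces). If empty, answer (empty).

After 1 (send(from=A, to=C, msg='req')): A:[] B:[] C:[req]
After 2 (process(A)): A:[] B:[] C:[req]
After 3 (process(C)): A:[] B:[] C:[]
After 4 (send(from=A, to=C, msg='ack')): A:[] B:[] C:[ack]
After 5 (send(from=A, to=B, msg='bye')): A:[] B:[bye] C:[ack]
After 6 (send(from=A, to=C, msg='stop')): A:[] B:[bye] C:[ack,stop]
After 7 (send(from=C, to=B, msg='data')): A:[] B:[bye,data] C:[ack,stop]
After 8 (send(from=B, to=C, msg='resp')): A:[] B:[bye,data] C:[ack,stop,resp]

Answer: bye,data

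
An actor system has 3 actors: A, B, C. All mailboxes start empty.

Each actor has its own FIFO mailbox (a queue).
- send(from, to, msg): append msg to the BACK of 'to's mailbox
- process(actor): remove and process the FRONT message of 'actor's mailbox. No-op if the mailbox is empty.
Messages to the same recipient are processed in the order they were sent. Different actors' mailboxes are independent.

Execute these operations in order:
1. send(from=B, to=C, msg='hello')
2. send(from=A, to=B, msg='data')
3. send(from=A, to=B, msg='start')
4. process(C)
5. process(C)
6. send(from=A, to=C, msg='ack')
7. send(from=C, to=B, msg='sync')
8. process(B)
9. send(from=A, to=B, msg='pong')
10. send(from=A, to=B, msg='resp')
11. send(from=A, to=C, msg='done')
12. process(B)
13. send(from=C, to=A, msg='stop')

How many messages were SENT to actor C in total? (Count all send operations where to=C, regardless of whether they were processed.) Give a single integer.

Answer: 3

Derivation:
After 1 (send(from=B, to=C, msg='hello')): A:[] B:[] C:[hello]
After 2 (send(from=A, to=B, msg='data')): A:[] B:[data] C:[hello]
After 3 (send(from=A, to=B, msg='start')): A:[] B:[data,start] C:[hello]
After 4 (process(C)): A:[] B:[data,start] C:[]
After 5 (process(C)): A:[] B:[data,start] C:[]
After 6 (send(from=A, to=C, msg='ack')): A:[] B:[data,start] C:[ack]
After 7 (send(from=C, to=B, msg='sync')): A:[] B:[data,start,sync] C:[ack]
After 8 (process(B)): A:[] B:[start,sync] C:[ack]
After 9 (send(from=A, to=B, msg='pong')): A:[] B:[start,sync,pong] C:[ack]
After 10 (send(from=A, to=B, msg='resp')): A:[] B:[start,sync,pong,resp] C:[ack]
After 11 (send(from=A, to=C, msg='done')): A:[] B:[start,sync,pong,resp] C:[ack,done]
After 12 (process(B)): A:[] B:[sync,pong,resp] C:[ack,done]
After 13 (send(from=C, to=A, msg='stop')): A:[stop] B:[sync,pong,resp] C:[ack,done]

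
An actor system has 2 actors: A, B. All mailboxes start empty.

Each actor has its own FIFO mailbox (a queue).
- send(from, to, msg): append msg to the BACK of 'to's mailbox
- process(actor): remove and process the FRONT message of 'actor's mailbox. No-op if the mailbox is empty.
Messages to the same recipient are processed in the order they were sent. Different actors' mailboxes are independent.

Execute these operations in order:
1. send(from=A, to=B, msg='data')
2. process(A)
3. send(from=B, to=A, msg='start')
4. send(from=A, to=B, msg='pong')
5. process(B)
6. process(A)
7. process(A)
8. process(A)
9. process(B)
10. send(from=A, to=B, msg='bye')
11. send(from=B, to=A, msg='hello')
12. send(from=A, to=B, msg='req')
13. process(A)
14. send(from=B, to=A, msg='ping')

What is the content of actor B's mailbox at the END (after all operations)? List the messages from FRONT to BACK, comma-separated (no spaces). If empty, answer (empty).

Answer: bye,req

Derivation:
After 1 (send(from=A, to=B, msg='data')): A:[] B:[data]
After 2 (process(A)): A:[] B:[data]
After 3 (send(from=B, to=A, msg='start')): A:[start] B:[data]
After 4 (send(from=A, to=B, msg='pong')): A:[start] B:[data,pong]
After 5 (process(B)): A:[start] B:[pong]
After 6 (process(A)): A:[] B:[pong]
After 7 (process(A)): A:[] B:[pong]
After 8 (process(A)): A:[] B:[pong]
After 9 (process(B)): A:[] B:[]
After 10 (send(from=A, to=B, msg='bye')): A:[] B:[bye]
After 11 (send(from=B, to=A, msg='hello')): A:[hello] B:[bye]
After 12 (send(from=A, to=B, msg='req')): A:[hello] B:[bye,req]
After 13 (process(A)): A:[] B:[bye,req]
After 14 (send(from=B, to=A, msg='ping')): A:[ping] B:[bye,req]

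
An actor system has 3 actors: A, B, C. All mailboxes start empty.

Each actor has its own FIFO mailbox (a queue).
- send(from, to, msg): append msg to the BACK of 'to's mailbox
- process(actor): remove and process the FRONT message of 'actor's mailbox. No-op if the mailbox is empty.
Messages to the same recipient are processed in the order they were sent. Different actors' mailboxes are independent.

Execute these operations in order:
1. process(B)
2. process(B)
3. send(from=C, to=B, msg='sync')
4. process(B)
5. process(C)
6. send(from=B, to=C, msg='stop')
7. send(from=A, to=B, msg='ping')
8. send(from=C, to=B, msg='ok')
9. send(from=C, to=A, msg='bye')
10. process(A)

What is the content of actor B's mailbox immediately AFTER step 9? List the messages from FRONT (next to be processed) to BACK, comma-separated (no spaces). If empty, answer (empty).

After 1 (process(B)): A:[] B:[] C:[]
After 2 (process(B)): A:[] B:[] C:[]
After 3 (send(from=C, to=B, msg='sync')): A:[] B:[sync] C:[]
After 4 (process(B)): A:[] B:[] C:[]
After 5 (process(C)): A:[] B:[] C:[]
After 6 (send(from=B, to=C, msg='stop')): A:[] B:[] C:[stop]
After 7 (send(from=A, to=B, msg='ping')): A:[] B:[ping] C:[stop]
After 8 (send(from=C, to=B, msg='ok')): A:[] B:[ping,ok] C:[stop]
After 9 (send(from=C, to=A, msg='bye')): A:[bye] B:[ping,ok] C:[stop]

ping,ok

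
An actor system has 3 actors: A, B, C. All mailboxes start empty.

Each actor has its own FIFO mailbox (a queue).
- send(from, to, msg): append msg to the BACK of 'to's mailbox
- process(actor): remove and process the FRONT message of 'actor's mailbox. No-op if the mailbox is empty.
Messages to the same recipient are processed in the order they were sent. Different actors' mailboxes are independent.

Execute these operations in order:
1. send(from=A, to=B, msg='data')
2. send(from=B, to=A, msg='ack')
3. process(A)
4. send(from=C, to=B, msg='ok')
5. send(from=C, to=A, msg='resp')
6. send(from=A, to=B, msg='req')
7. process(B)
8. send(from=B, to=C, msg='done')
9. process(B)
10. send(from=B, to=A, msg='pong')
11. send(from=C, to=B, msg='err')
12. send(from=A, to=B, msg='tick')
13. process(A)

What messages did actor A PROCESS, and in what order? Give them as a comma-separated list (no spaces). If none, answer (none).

Answer: ack,resp

Derivation:
After 1 (send(from=A, to=B, msg='data')): A:[] B:[data] C:[]
After 2 (send(from=B, to=A, msg='ack')): A:[ack] B:[data] C:[]
After 3 (process(A)): A:[] B:[data] C:[]
After 4 (send(from=C, to=B, msg='ok')): A:[] B:[data,ok] C:[]
After 5 (send(from=C, to=A, msg='resp')): A:[resp] B:[data,ok] C:[]
After 6 (send(from=A, to=B, msg='req')): A:[resp] B:[data,ok,req] C:[]
After 7 (process(B)): A:[resp] B:[ok,req] C:[]
After 8 (send(from=B, to=C, msg='done')): A:[resp] B:[ok,req] C:[done]
After 9 (process(B)): A:[resp] B:[req] C:[done]
After 10 (send(from=B, to=A, msg='pong')): A:[resp,pong] B:[req] C:[done]
After 11 (send(from=C, to=B, msg='err')): A:[resp,pong] B:[req,err] C:[done]
After 12 (send(from=A, to=B, msg='tick')): A:[resp,pong] B:[req,err,tick] C:[done]
After 13 (process(A)): A:[pong] B:[req,err,tick] C:[done]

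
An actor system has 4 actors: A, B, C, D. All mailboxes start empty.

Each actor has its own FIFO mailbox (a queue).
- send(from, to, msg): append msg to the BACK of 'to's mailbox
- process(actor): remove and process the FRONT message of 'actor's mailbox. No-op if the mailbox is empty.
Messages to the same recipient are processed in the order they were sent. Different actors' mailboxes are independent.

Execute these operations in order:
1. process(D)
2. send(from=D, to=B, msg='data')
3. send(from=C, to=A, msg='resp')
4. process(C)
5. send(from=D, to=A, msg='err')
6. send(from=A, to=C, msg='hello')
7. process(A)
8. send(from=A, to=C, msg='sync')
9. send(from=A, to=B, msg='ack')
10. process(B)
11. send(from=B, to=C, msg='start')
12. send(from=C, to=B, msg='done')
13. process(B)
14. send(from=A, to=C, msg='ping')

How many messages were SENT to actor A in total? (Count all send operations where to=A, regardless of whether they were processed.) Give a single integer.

After 1 (process(D)): A:[] B:[] C:[] D:[]
After 2 (send(from=D, to=B, msg='data')): A:[] B:[data] C:[] D:[]
After 3 (send(from=C, to=A, msg='resp')): A:[resp] B:[data] C:[] D:[]
After 4 (process(C)): A:[resp] B:[data] C:[] D:[]
After 5 (send(from=D, to=A, msg='err')): A:[resp,err] B:[data] C:[] D:[]
After 6 (send(from=A, to=C, msg='hello')): A:[resp,err] B:[data] C:[hello] D:[]
After 7 (process(A)): A:[err] B:[data] C:[hello] D:[]
After 8 (send(from=A, to=C, msg='sync')): A:[err] B:[data] C:[hello,sync] D:[]
After 9 (send(from=A, to=B, msg='ack')): A:[err] B:[data,ack] C:[hello,sync] D:[]
After 10 (process(B)): A:[err] B:[ack] C:[hello,sync] D:[]
After 11 (send(from=B, to=C, msg='start')): A:[err] B:[ack] C:[hello,sync,start] D:[]
After 12 (send(from=C, to=B, msg='done')): A:[err] B:[ack,done] C:[hello,sync,start] D:[]
After 13 (process(B)): A:[err] B:[done] C:[hello,sync,start] D:[]
After 14 (send(from=A, to=C, msg='ping')): A:[err] B:[done] C:[hello,sync,start,ping] D:[]

Answer: 2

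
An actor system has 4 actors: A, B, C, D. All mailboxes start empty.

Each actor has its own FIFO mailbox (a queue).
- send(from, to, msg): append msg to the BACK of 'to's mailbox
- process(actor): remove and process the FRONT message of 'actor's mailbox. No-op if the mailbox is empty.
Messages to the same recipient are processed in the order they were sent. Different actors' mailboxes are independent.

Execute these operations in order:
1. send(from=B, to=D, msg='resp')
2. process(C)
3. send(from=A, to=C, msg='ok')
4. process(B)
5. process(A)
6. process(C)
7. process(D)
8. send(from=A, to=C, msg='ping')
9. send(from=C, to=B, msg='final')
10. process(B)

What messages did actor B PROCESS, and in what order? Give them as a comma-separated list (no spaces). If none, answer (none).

Answer: final

Derivation:
After 1 (send(from=B, to=D, msg='resp')): A:[] B:[] C:[] D:[resp]
After 2 (process(C)): A:[] B:[] C:[] D:[resp]
After 3 (send(from=A, to=C, msg='ok')): A:[] B:[] C:[ok] D:[resp]
After 4 (process(B)): A:[] B:[] C:[ok] D:[resp]
After 5 (process(A)): A:[] B:[] C:[ok] D:[resp]
After 6 (process(C)): A:[] B:[] C:[] D:[resp]
After 7 (process(D)): A:[] B:[] C:[] D:[]
After 8 (send(from=A, to=C, msg='ping')): A:[] B:[] C:[ping] D:[]
After 9 (send(from=C, to=B, msg='final')): A:[] B:[final] C:[ping] D:[]
After 10 (process(B)): A:[] B:[] C:[ping] D:[]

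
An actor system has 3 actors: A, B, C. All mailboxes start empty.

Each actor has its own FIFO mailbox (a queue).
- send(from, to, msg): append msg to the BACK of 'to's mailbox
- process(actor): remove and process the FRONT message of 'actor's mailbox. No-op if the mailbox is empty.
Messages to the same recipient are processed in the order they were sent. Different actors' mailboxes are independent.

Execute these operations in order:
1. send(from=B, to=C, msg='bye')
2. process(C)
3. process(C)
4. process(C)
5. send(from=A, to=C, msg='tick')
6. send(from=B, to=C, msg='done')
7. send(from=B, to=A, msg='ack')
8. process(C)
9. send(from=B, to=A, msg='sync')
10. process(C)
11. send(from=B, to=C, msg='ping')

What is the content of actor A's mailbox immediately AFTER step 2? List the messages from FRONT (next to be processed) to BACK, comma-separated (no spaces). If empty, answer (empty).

After 1 (send(from=B, to=C, msg='bye')): A:[] B:[] C:[bye]
After 2 (process(C)): A:[] B:[] C:[]

(empty)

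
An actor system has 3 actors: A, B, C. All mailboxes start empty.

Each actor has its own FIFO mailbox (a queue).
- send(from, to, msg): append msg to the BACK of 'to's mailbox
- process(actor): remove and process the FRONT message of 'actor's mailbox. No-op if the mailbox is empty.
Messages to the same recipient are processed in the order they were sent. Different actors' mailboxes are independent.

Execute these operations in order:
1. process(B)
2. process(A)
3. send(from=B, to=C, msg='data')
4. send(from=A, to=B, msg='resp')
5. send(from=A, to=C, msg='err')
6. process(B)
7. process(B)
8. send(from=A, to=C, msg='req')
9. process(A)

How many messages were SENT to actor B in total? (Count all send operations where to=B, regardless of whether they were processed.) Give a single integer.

After 1 (process(B)): A:[] B:[] C:[]
After 2 (process(A)): A:[] B:[] C:[]
After 3 (send(from=B, to=C, msg='data')): A:[] B:[] C:[data]
After 4 (send(from=A, to=B, msg='resp')): A:[] B:[resp] C:[data]
After 5 (send(from=A, to=C, msg='err')): A:[] B:[resp] C:[data,err]
After 6 (process(B)): A:[] B:[] C:[data,err]
After 7 (process(B)): A:[] B:[] C:[data,err]
After 8 (send(from=A, to=C, msg='req')): A:[] B:[] C:[data,err,req]
After 9 (process(A)): A:[] B:[] C:[data,err,req]

Answer: 1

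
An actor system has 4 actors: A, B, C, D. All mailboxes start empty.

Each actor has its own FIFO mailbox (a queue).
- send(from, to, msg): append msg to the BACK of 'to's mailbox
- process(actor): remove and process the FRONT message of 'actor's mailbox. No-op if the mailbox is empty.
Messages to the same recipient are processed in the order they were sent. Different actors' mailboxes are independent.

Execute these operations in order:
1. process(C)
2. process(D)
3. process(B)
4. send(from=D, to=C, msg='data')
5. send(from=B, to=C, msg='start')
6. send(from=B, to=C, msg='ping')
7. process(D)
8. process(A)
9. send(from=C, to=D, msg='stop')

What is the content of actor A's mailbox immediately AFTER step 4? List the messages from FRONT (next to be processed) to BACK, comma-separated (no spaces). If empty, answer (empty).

After 1 (process(C)): A:[] B:[] C:[] D:[]
After 2 (process(D)): A:[] B:[] C:[] D:[]
After 3 (process(B)): A:[] B:[] C:[] D:[]
After 4 (send(from=D, to=C, msg='data')): A:[] B:[] C:[data] D:[]

(empty)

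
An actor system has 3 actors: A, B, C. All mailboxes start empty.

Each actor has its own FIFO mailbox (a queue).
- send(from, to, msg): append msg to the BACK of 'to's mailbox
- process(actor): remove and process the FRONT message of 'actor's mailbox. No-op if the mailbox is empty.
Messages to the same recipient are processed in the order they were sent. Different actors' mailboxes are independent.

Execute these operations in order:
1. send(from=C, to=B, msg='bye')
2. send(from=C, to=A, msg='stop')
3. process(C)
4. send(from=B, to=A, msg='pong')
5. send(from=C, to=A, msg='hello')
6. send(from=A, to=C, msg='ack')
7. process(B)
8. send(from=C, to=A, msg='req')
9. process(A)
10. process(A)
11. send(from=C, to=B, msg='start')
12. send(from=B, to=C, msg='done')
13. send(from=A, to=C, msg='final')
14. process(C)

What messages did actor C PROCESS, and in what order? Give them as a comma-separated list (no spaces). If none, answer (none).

Answer: ack

Derivation:
After 1 (send(from=C, to=B, msg='bye')): A:[] B:[bye] C:[]
After 2 (send(from=C, to=A, msg='stop')): A:[stop] B:[bye] C:[]
After 3 (process(C)): A:[stop] B:[bye] C:[]
After 4 (send(from=B, to=A, msg='pong')): A:[stop,pong] B:[bye] C:[]
After 5 (send(from=C, to=A, msg='hello')): A:[stop,pong,hello] B:[bye] C:[]
After 6 (send(from=A, to=C, msg='ack')): A:[stop,pong,hello] B:[bye] C:[ack]
After 7 (process(B)): A:[stop,pong,hello] B:[] C:[ack]
After 8 (send(from=C, to=A, msg='req')): A:[stop,pong,hello,req] B:[] C:[ack]
After 9 (process(A)): A:[pong,hello,req] B:[] C:[ack]
After 10 (process(A)): A:[hello,req] B:[] C:[ack]
After 11 (send(from=C, to=B, msg='start')): A:[hello,req] B:[start] C:[ack]
After 12 (send(from=B, to=C, msg='done')): A:[hello,req] B:[start] C:[ack,done]
After 13 (send(from=A, to=C, msg='final')): A:[hello,req] B:[start] C:[ack,done,final]
After 14 (process(C)): A:[hello,req] B:[start] C:[done,final]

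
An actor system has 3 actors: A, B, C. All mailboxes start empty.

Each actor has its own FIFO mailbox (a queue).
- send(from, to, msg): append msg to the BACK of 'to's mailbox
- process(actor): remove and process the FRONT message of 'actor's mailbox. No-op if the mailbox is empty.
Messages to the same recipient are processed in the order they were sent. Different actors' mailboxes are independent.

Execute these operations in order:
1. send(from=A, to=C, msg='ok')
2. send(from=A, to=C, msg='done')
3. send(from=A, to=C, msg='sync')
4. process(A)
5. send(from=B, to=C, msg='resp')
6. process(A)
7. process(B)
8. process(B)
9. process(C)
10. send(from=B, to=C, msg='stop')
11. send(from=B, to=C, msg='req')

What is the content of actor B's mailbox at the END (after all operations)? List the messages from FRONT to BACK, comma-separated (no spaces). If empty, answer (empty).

After 1 (send(from=A, to=C, msg='ok')): A:[] B:[] C:[ok]
After 2 (send(from=A, to=C, msg='done')): A:[] B:[] C:[ok,done]
After 3 (send(from=A, to=C, msg='sync')): A:[] B:[] C:[ok,done,sync]
After 4 (process(A)): A:[] B:[] C:[ok,done,sync]
After 5 (send(from=B, to=C, msg='resp')): A:[] B:[] C:[ok,done,sync,resp]
After 6 (process(A)): A:[] B:[] C:[ok,done,sync,resp]
After 7 (process(B)): A:[] B:[] C:[ok,done,sync,resp]
After 8 (process(B)): A:[] B:[] C:[ok,done,sync,resp]
After 9 (process(C)): A:[] B:[] C:[done,sync,resp]
After 10 (send(from=B, to=C, msg='stop')): A:[] B:[] C:[done,sync,resp,stop]
After 11 (send(from=B, to=C, msg='req')): A:[] B:[] C:[done,sync,resp,stop,req]

Answer: (empty)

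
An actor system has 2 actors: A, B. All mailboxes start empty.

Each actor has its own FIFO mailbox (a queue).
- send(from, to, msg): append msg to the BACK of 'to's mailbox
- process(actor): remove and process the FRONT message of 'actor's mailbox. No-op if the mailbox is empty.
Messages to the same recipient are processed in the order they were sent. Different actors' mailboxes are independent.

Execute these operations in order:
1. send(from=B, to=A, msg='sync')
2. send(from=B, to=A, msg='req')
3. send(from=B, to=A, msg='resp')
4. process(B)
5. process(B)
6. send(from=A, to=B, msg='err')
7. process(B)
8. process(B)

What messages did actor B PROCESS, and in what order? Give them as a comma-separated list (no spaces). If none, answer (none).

Answer: err

Derivation:
After 1 (send(from=B, to=A, msg='sync')): A:[sync] B:[]
After 2 (send(from=B, to=A, msg='req')): A:[sync,req] B:[]
After 3 (send(from=B, to=A, msg='resp')): A:[sync,req,resp] B:[]
After 4 (process(B)): A:[sync,req,resp] B:[]
After 5 (process(B)): A:[sync,req,resp] B:[]
After 6 (send(from=A, to=B, msg='err')): A:[sync,req,resp] B:[err]
After 7 (process(B)): A:[sync,req,resp] B:[]
After 8 (process(B)): A:[sync,req,resp] B:[]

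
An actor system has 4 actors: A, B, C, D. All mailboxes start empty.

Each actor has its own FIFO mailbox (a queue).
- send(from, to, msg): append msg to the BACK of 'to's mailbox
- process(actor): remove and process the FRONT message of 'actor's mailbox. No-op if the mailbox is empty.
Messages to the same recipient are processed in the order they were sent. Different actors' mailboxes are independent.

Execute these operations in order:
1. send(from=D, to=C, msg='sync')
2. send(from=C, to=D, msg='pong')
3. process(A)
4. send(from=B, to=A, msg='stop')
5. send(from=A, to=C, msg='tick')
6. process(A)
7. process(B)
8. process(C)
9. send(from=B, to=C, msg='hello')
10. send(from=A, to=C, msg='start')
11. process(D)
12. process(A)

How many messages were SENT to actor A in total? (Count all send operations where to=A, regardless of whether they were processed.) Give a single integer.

Answer: 1

Derivation:
After 1 (send(from=D, to=C, msg='sync')): A:[] B:[] C:[sync] D:[]
After 2 (send(from=C, to=D, msg='pong')): A:[] B:[] C:[sync] D:[pong]
After 3 (process(A)): A:[] B:[] C:[sync] D:[pong]
After 4 (send(from=B, to=A, msg='stop')): A:[stop] B:[] C:[sync] D:[pong]
After 5 (send(from=A, to=C, msg='tick')): A:[stop] B:[] C:[sync,tick] D:[pong]
After 6 (process(A)): A:[] B:[] C:[sync,tick] D:[pong]
After 7 (process(B)): A:[] B:[] C:[sync,tick] D:[pong]
After 8 (process(C)): A:[] B:[] C:[tick] D:[pong]
After 9 (send(from=B, to=C, msg='hello')): A:[] B:[] C:[tick,hello] D:[pong]
After 10 (send(from=A, to=C, msg='start')): A:[] B:[] C:[tick,hello,start] D:[pong]
After 11 (process(D)): A:[] B:[] C:[tick,hello,start] D:[]
After 12 (process(A)): A:[] B:[] C:[tick,hello,start] D:[]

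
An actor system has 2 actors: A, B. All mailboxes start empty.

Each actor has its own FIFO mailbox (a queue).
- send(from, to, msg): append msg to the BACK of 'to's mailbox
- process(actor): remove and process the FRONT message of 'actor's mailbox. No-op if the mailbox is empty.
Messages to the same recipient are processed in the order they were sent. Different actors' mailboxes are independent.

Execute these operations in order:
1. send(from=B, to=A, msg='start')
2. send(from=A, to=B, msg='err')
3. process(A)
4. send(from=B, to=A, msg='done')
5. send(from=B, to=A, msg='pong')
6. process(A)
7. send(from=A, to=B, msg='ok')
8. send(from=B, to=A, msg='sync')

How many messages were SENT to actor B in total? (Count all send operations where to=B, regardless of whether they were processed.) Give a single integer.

Answer: 2

Derivation:
After 1 (send(from=B, to=A, msg='start')): A:[start] B:[]
After 2 (send(from=A, to=B, msg='err')): A:[start] B:[err]
After 3 (process(A)): A:[] B:[err]
After 4 (send(from=B, to=A, msg='done')): A:[done] B:[err]
After 5 (send(from=B, to=A, msg='pong')): A:[done,pong] B:[err]
After 6 (process(A)): A:[pong] B:[err]
After 7 (send(from=A, to=B, msg='ok')): A:[pong] B:[err,ok]
After 8 (send(from=B, to=A, msg='sync')): A:[pong,sync] B:[err,ok]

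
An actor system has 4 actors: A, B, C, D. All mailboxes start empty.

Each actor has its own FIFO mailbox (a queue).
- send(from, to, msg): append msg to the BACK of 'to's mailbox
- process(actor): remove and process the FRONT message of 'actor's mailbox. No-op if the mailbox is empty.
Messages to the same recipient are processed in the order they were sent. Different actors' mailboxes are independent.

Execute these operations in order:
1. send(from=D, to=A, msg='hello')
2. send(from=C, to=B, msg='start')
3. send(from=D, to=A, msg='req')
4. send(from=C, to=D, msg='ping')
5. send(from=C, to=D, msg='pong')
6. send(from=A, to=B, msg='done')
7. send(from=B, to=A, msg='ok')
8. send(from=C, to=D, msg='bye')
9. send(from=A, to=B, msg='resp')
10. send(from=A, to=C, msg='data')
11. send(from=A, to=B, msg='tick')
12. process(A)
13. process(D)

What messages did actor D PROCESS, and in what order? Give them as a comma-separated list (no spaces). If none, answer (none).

After 1 (send(from=D, to=A, msg='hello')): A:[hello] B:[] C:[] D:[]
After 2 (send(from=C, to=B, msg='start')): A:[hello] B:[start] C:[] D:[]
After 3 (send(from=D, to=A, msg='req')): A:[hello,req] B:[start] C:[] D:[]
After 4 (send(from=C, to=D, msg='ping')): A:[hello,req] B:[start] C:[] D:[ping]
After 5 (send(from=C, to=D, msg='pong')): A:[hello,req] B:[start] C:[] D:[ping,pong]
After 6 (send(from=A, to=B, msg='done')): A:[hello,req] B:[start,done] C:[] D:[ping,pong]
After 7 (send(from=B, to=A, msg='ok')): A:[hello,req,ok] B:[start,done] C:[] D:[ping,pong]
After 8 (send(from=C, to=D, msg='bye')): A:[hello,req,ok] B:[start,done] C:[] D:[ping,pong,bye]
After 9 (send(from=A, to=B, msg='resp')): A:[hello,req,ok] B:[start,done,resp] C:[] D:[ping,pong,bye]
After 10 (send(from=A, to=C, msg='data')): A:[hello,req,ok] B:[start,done,resp] C:[data] D:[ping,pong,bye]
After 11 (send(from=A, to=B, msg='tick')): A:[hello,req,ok] B:[start,done,resp,tick] C:[data] D:[ping,pong,bye]
After 12 (process(A)): A:[req,ok] B:[start,done,resp,tick] C:[data] D:[ping,pong,bye]
After 13 (process(D)): A:[req,ok] B:[start,done,resp,tick] C:[data] D:[pong,bye]

Answer: ping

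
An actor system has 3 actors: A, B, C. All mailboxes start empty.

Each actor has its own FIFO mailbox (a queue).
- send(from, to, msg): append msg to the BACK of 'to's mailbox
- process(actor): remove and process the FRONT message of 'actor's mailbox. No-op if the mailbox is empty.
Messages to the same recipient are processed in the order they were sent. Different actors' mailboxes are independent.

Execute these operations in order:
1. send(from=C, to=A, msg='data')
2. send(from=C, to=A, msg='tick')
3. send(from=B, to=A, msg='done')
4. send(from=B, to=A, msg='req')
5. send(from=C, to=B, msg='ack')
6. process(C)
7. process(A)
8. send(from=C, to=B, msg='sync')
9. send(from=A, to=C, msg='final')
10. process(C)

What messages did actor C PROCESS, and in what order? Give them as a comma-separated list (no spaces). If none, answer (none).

After 1 (send(from=C, to=A, msg='data')): A:[data] B:[] C:[]
After 2 (send(from=C, to=A, msg='tick')): A:[data,tick] B:[] C:[]
After 3 (send(from=B, to=A, msg='done')): A:[data,tick,done] B:[] C:[]
After 4 (send(from=B, to=A, msg='req')): A:[data,tick,done,req] B:[] C:[]
After 5 (send(from=C, to=B, msg='ack')): A:[data,tick,done,req] B:[ack] C:[]
After 6 (process(C)): A:[data,tick,done,req] B:[ack] C:[]
After 7 (process(A)): A:[tick,done,req] B:[ack] C:[]
After 8 (send(from=C, to=B, msg='sync')): A:[tick,done,req] B:[ack,sync] C:[]
After 9 (send(from=A, to=C, msg='final')): A:[tick,done,req] B:[ack,sync] C:[final]
After 10 (process(C)): A:[tick,done,req] B:[ack,sync] C:[]

Answer: final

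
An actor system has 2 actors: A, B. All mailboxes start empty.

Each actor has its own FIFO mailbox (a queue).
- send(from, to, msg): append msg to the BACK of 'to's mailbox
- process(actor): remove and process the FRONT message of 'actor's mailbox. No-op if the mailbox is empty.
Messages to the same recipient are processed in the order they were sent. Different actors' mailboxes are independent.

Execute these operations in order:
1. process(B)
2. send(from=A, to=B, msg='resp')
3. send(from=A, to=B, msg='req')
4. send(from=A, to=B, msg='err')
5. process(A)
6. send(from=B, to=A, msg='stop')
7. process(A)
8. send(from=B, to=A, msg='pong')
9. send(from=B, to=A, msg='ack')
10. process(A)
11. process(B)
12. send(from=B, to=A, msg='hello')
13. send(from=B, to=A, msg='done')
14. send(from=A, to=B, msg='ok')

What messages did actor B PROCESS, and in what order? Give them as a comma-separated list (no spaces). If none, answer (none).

After 1 (process(B)): A:[] B:[]
After 2 (send(from=A, to=B, msg='resp')): A:[] B:[resp]
After 3 (send(from=A, to=B, msg='req')): A:[] B:[resp,req]
After 4 (send(from=A, to=B, msg='err')): A:[] B:[resp,req,err]
After 5 (process(A)): A:[] B:[resp,req,err]
After 6 (send(from=B, to=A, msg='stop')): A:[stop] B:[resp,req,err]
After 7 (process(A)): A:[] B:[resp,req,err]
After 8 (send(from=B, to=A, msg='pong')): A:[pong] B:[resp,req,err]
After 9 (send(from=B, to=A, msg='ack')): A:[pong,ack] B:[resp,req,err]
After 10 (process(A)): A:[ack] B:[resp,req,err]
After 11 (process(B)): A:[ack] B:[req,err]
After 12 (send(from=B, to=A, msg='hello')): A:[ack,hello] B:[req,err]
After 13 (send(from=B, to=A, msg='done')): A:[ack,hello,done] B:[req,err]
After 14 (send(from=A, to=B, msg='ok')): A:[ack,hello,done] B:[req,err,ok]

Answer: resp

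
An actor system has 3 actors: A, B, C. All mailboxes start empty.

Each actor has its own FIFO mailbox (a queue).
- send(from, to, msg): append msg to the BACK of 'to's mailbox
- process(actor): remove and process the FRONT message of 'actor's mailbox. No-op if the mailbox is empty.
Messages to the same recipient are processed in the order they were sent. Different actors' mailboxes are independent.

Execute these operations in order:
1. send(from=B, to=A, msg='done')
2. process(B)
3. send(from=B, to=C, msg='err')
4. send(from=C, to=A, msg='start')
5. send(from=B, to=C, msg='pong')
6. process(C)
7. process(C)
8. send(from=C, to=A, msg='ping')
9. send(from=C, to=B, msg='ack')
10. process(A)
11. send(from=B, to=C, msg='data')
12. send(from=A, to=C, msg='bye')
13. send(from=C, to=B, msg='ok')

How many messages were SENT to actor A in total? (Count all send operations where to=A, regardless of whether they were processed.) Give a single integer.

After 1 (send(from=B, to=A, msg='done')): A:[done] B:[] C:[]
After 2 (process(B)): A:[done] B:[] C:[]
After 3 (send(from=B, to=C, msg='err')): A:[done] B:[] C:[err]
After 4 (send(from=C, to=A, msg='start')): A:[done,start] B:[] C:[err]
After 5 (send(from=B, to=C, msg='pong')): A:[done,start] B:[] C:[err,pong]
After 6 (process(C)): A:[done,start] B:[] C:[pong]
After 7 (process(C)): A:[done,start] B:[] C:[]
After 8 (send(from=C, to=A, msg='ping')): A:[done,start,ping] B:[] C:[]
After 9 (send(from=C, to=B, msg='ack')): A:[done,start,ping] B:[ack] C:[]
After 10 (process(A)): A:[start,ping] B:[ack] C:[]
After 11 (send(from=B, to=C, msg='data')): A:[start,ping] B:[ack] C:[data]
After 12 (send(from=A, to=C, msg='bye')): A:[start,ping] B:[ack] C:[data,bye]
After 13 (send(from=C, to=B, msg='ok')): A:[start,ping] B:[ack,ok] C:[data,bye]

Answer: 3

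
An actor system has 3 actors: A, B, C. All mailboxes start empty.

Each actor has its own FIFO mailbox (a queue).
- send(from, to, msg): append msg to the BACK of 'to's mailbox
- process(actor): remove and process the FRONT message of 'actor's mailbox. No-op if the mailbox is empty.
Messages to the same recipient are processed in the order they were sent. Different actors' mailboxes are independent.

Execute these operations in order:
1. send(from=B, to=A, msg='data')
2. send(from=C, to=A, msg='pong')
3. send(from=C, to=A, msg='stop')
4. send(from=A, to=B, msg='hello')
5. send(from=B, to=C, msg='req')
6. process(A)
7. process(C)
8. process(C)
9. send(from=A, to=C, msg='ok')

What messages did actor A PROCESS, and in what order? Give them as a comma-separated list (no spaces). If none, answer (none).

After 1 (send(from=B, to=A, msg='data')): A:[data] B:[] C:[]
After 2 (send(from=C, to=A, msg='pong')): A:[data,pong] B:[] C:[]
After 3 (send(from=C, to=A, msg='stop')): A:[data,pong,stop] B:[] C:[]
After 4 (send(from=A, to=B, msg='hello')): A:[data,pong,stop] B:[hello] C:[]
After 5 (send(from=B, to=C, msg='req')): A:[data,pong,stop] B:[hello] C:[req]
After 6 (process(A)): A:[pong,stop] B:[hello] C:[req]
After 7 (process(C)): A:[pong,stop] B:[hello] C:[]
After 8 (process(C)): A:[pong,stop] B:[hello] C:[]
After 9 (send(from=A, to=C, msg='ok')): A:[pong,stop] B:[hello] C:[ok]

Answer: data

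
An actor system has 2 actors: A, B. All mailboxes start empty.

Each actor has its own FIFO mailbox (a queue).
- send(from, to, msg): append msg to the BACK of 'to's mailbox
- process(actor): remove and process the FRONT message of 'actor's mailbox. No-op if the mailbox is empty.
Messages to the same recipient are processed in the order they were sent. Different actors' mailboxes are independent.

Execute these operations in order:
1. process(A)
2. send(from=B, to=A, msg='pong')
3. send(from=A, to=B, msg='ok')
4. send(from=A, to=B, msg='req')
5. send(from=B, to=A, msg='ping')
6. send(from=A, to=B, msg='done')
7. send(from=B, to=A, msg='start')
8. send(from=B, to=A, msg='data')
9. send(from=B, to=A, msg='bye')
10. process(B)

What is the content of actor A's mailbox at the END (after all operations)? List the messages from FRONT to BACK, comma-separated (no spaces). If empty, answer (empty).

Answer: pong,ping,start,data,bye

Derivation:
After 1 (process(A)): A:[] B:[]
After 2 (send(from=B, to=A, msg='pong')): A:[pong] B:[]
After 3 (send(from=A, to=B, msg='ok')): A:[pong] B:[ok]
After 4 (send(from=A, to=B, msg='req')): A:[pong] B:[ok,req]
After 5 (send(from=B, to=A, msg='ping')): A:[pong,ping] B:[ok,req]
After 6 (send(from=A, to=B, msg='done')): A:[pong,ping] B:[ok,req,done]
After 7 (send(from=B, to=A, msg='start')): A:[pong,ping,start] B:[ok,req,done]
After 8 (send(from=B, to=A, msg='data')): A:[pong,ping,start,data] B:[ok,req,done]
After 9 (send(from=B, to=A, msg='bye')): A:[pong,ping,start,data,bye] B:[ok,req,done]
After 10 (process(B)): A:[pong,ping,start,data,bye] B:[req,done]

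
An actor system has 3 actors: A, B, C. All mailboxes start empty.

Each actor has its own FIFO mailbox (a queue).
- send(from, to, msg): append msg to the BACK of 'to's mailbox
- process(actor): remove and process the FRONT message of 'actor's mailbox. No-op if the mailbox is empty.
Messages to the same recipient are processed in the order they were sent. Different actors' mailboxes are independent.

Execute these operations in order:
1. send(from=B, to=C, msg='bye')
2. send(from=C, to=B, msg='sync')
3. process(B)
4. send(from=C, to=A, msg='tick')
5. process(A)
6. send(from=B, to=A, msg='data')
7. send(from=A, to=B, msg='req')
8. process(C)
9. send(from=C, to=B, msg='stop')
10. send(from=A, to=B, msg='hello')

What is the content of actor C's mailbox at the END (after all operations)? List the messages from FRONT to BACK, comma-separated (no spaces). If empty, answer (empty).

After 1 (send(from=B, to=C, msg='bye')): A:[] B:[] C:[bye]
After 2 (send(from=C, to=B, msg='sync')): A:[] B:[sync] C:[bye]
After 3 (process(B)): A:[] B:[] C:[bye]
After 4 (send(from=C, to=A, msg='tick')): A:[tick] B:[] C:[bye]
After 5 (process(A)): A:[] B:[] C:[bye]
After 6 (send(from=B, to=A, msg='data')): A:[data] B:[] C:[bye]
After 7 (send(from=A, to=B, msg='req')): A:[data] B:[req] C:[bye]
After 8 (process(C)): A:[data] B:[req] C:[]
After 9 (send(from=C, to=B, msg='stop')): A:[data] B:[req,stop] C:[]
After 10 (send(from=A, to=B, msg='hello')): A:[data] B:[req,stop,hello] C:[]

Answer: (empty)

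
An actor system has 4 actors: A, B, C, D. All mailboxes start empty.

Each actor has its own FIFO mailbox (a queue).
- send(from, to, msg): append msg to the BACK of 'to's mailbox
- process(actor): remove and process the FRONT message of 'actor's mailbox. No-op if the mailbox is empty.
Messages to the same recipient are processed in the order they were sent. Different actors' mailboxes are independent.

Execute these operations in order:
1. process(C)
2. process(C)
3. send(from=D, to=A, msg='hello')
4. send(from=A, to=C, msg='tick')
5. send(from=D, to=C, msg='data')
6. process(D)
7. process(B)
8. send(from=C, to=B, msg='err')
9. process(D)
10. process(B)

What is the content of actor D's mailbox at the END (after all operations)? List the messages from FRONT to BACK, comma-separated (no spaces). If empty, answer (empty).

After 1 (process(C)): A:[] B:[] C:[] D:[]
After 2 (process(C)): A:[] B:[] C:[] D:[]
After 3 (send(from=D, to=A, msg='hello')): A:[hello] B:[] C:[] D:[]
After 4 (send(from=A, to=C, msg='tick')): A:[hello] B:[] C:[tick] D:[]
After 5 (send(from=D, to=C, msg='data')): A:[hello] B:[] C:[tick,data] D:[]
After 6 (process(D)): A:[hello] B:[] C:[tick,data] D:[]
After 7 (process(B)): A:[hello] B:[] C:[tick,data] D:[]
After 8 (send(from=C, to=B, msg='err')): A:[hello] B:[err] C:[tick,data] D:[]
After 9 (process(D)): A:[hello] B:[err] C:[tick,data] D:[]
After 10 (process(B)): A:[hello] B:[] C:[tick,data] D:[]

Answer: (empty)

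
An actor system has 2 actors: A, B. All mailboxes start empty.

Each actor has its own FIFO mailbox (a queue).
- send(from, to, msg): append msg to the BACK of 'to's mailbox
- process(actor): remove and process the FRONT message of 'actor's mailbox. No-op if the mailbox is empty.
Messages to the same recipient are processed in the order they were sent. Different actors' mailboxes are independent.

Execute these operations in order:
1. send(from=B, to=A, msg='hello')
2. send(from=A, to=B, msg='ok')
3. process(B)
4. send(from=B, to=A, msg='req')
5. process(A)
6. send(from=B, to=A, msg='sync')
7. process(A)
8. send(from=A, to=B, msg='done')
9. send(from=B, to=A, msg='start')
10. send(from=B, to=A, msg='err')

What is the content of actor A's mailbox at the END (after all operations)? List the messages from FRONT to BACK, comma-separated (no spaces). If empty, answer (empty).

After 1 (send(from=B, to=A, msg='hello')): A:[hello] B:[]
After 2 (send(from=A, to=B, msg='ok')): A:[hello] B:[ok]
After 3 (process(B)): A:[hello] B:[]
After 4 (send(from=B, to=A, msg='req')): A:[hello,req] B:[]
After 5 (process(A)): A:[req] B:[]
After 6 (send(from=B, to=A, msg='sync')): A:[req,sync] B:[]
After 7 (process(A)): A:[sync] B:[]
After 8 (send(from=A, to=B, msg='done')): A:[sync] B:[done]
After 9 (send(from=B, to=A, msg='start')): A:[sync,start] B:[done]
After 10 (send(from=B, to=A, msg='err')): A:[sync,start,err] B:[done]

Answer: sync,start,err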